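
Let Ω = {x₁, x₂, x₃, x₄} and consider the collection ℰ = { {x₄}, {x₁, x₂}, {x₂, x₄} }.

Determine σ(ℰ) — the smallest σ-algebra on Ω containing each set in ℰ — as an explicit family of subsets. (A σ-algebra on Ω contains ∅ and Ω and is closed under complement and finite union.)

σ(ℰ) = { {}, {x₁}, {x₂}, {x₃}, {x₄}, {x₁, x₂}, {x₁, x₃}, {x₁, x₄}, {x₂, x₃}, {x₂, x₄}, {x₃, x₄}, {x₁, x₂, x₃}, {x₁, x₂, x₄}, {x₁, x₃, x₄}, {x₂, x₃, x₄}, Ω }

Working:
Seed the family with ℰ together with ∅ and Ω: { {}, {x₄}, {x₁, x₂}, {x₂, x₄}, Ω }.
Pass 1. New:
  {x₁, x₃}  = {x₂, x₄}ᶜ
  {x₃, x₄}  = {x₁, x₂}ᶜ
  {x₁, x₂, x₃}  = {x₄}ᶜ
  {x₁, x₂, x₄}  = {x₁, x₂} ∪ {x₄}
  |family| = 9
Pass 2: +3 →
  {x₃}  = {x₁, x₂, x₄}ᶜ
  {x₁, x₃, x₄}  = {x₃, x₄} ∪ {x₁, x₃}
  {x₂, x₃, x₄}  = {x₃, x₄} ∪ {x₂, x₄}
  |family| = 12
Pass 3: 2 new —
  {x₁}  = {x₂, x₃, x₄}ᶜ
  {x₂}  = {x₁, x₃, x₄}ᶜ
  |family| = 14
Pass 4 adds 2:
  {x₁, x₄}  = {x₄} ∪ {x₁}
  {x₂, x₃}  = {x₃} ∪ {x₂}
  |family| = 16
Pass 5: no new sets; the family is a σ-algebra.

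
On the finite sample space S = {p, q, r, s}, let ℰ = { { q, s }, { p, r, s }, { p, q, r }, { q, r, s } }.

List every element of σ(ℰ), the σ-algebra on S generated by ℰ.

Initial family (6 sets): { ∅, { q, s }, { p, q, r }, { p, r, s }, { q, r, s }, S }.
Round 1 (4 new):
  { p }  = { q, r, s }ᶜ
  { q }  = { p, r, s }ᶜ
  { s }  = { p, q, r }ᶜ
  { p, r }  = { q, s }ᶜ
  [10 total]
Round 2 (3 new):
  { p, q }  = { q } ∪ { p }
  { p, s }  = { s } ∪ { p }
  { p, q, s }  = { q, s } ∪ { p }
  [13 total]
Round 3: +3 →
  { r }  = { p, q, s }ᶜ
  { q, r }  = { p, s }ᶜ
  { r, s }  = { p, q }ᶜ
  [16 total]
Round 4: stable.

σ(ℰ) = { ∅, { p }, { q }, { r }, { s }, { p, q }, { p, r }, { p, s }, { q, r }, { q, s }, { r, s }, { p, q, r }, { p, q, s }, { p, r, s }, { q, r, s }, S }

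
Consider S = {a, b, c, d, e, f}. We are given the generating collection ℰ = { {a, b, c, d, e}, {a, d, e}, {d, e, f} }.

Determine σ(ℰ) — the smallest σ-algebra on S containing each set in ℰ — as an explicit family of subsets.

Initial family (5 sets): { ∅, {a, d, e}, {d, e, f}, {a, b, c, d, e}, S }.
Step 1: 4 new —
  {f}  = ᶜ of {a, b, c, d, e}
  {a, b, c}  = ᶜ of {d, e, f}
  {b, c, f}  = ᶜ of {a, d, e}
  {a, d, e, f}  = {a, d, e} ∪ {d, e, f}
  — 9 sets.
Step 2: +3 →
  {b, c}  = ᶜ of {a, d, e, f}
  {a, b, c, f}  = {a, b, c} ∪ {b, c, f}
  {b, c, d, e, f}  = {b, c, f} ∪ {d, e, f}
  — 12 sets.
Step 3. New:
  {a}  = ᶜ of {b, c, d, e, f}
  {d, e}  = ᶜ of {a, b, c, f}
  — 14 sets.
Step 4: +2 →
  {a, f}  = {f} ∪ {a}
  {b, c, d, e}  = {d, e} ∪ {b, c}
  — 16 sets.
Step 5: already closed under ᶜ and ∪.

σ(ℰ) = { ∅, {a}, {f}, {a, f}, {b, c}, {d, e}, {a, b, c}, {a, d, e}, {b, c, f}, {d, e, f}, {a, b, c, f}, {a, d, e, f}, {b, c, d, e}, {a, b, c, d, e}, {b, c, d, e, f}, S }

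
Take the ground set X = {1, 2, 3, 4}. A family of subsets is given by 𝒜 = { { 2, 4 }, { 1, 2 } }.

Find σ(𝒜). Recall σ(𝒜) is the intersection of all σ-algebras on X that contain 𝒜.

Answer: σ(𝒜) = { {}, { 1 }, { 2 }, { 3 }, { 4 }, { 1, 2 }, { 1, 3 }, { 1, 4 }, { 2, 3 }, { 2, 4 }, { 3, 4 }, { 1, 2, 3 }, { 1, 2, 4 }, { 1, 3, 4 }, { 2, 3, 4 }, X }

Trace:
Seed the family with 𝒜 together with ∅ and X: { {}, { 1, 2 }, { 2, 4 }, X }.
Iteration 1: +3 →
  { 1, 3 }  = X∖{ 2, 4 }
  { 3, 4 }  = X∖{ 1, 2 }
  { 1, 2, 4 }  = { 1, 2 } ∪ { 2, 4 }
  |family| = 7
Iteration 2 (4 new):
  { 3 }  = X∖{ 1, 2, 4 }
  { 1, 2, 3 }  = { 1, 2 } ∪ { 1, 3 }
  { 1, 3, 4 }  = { 3, 4 } ∪ { 1, 3 }
  { 2, 3, 4 }  = { 3, 4 } ∪ { 2, 4 }
  |family| = 11
Iteration 3 (3 new):
  { 1 }  = X∖{ 2, 3, 4 }
  { 2 }  = X∖{ 1, 3, 4 }
  { 4 }  = X∖{ 1, 2, 3 }
  |family| = 14
Iteration 4 (2 new):
  { 1, 4 }  = { 4 } ∪ { 1 }
  { 2, 3 }  = { 3 } ∪ { 2 }
  |family| = 16
Iteration 5: no new sets; the family is a σ-algebra.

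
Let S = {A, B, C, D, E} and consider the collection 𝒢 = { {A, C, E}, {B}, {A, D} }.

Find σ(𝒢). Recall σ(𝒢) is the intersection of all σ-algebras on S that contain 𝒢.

|σ(𝒢)| = 16.  σ(𝒢) = { {}, {A}, {B}, {D}, {A, B}, {A, D}, {B, D}, {C, E}, {A, B, D}, {A, C, E}, {B, C, E}, {C, D, E}, {A, B, C, E}, {A, C, D, E}, {B, C, D, E}, S }

Derivation:
Begin from { {}, {B}, {A, D}, {A, C, E}, S } (that is, 𝒢 plus ∅ and S).
Round 1 (5 new):
  {B, D}  = ᶜ of {A, C, E}
  {A, B, D}  = {A, D} ∪ {B}
  {B, C, E}  = ᶜ of {A, D}
  {A, B, C, E}  = {A, C, E} ∪ {B}
  {A, C, D, E}  = ᶜ of {B}
  — 10 sets.
Round 2 adds 3:
  {D}  = ᶜ of {A, B, C, E}
  {C, E}  = ᶜ of {A, B, D}
  {B, C, D, E}  = {B, C, E} ∪ {B, D}
  — 13 sets.
Round 3 (2 new):
  {A}  = ᶜ of {B, C, D, E}
  {C, D, E}  = {D} ∪ {C, E}
  — 15 sets.
Round 4 adds 1:
  {A, B}  = ᶜ of {C, D, E}
  — 16 sets.
Round 5: closed — nothing new.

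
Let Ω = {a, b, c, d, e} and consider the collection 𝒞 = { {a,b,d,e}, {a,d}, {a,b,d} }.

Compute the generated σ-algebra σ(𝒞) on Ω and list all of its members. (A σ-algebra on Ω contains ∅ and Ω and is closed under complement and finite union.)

Start: 𝒞 ∪ {∅, Ω} = { {}, {a,d}, {a,b,d}, {a,b,d,e}, Ω }.
Iteration 1. New:
  {c}  = {a,b,d,e}ᶜ
  {c,e}  = {a,b,d}ᶜ
  {b,c,e}  = {a,d}ᶜ
  — 8 sets.
Iteration 2: 3 new —
  {a,c,d}  = {c} ∪ {a,d}
  {a,b,c,d}  = {c} ∪ {a,b,d}
  {a,c,d,e}  = {c,e} ∪ {a,d}
  — 11 sets.
Iteration 3 (3 new):
  {b}  = {a,c,d,e}ᶜ
  {e}  = {a,b,c,d}ᶜ
  {b,e}  = {a,c,d}ᶜ
  — 14 sets.
Iteration 4: +2 →
  {b,c}  = {c} ∪ {b}
  {a,d,e}  = {a,d} ∪ {e}
  — 16 sets.
Iteration 5: already closed under ᶜ and ∪.

Hence σ(𝒞) has 16 members: { {}, {b}, {c}, {e}, {a,d}, {b,c}, {b,e}, {c,e}, {a,b,d}, {a,c,d}, {a,d,e}, {b,c,e}, {a,b,c,d}, {a,b,d,e}, {a,c,d,e}, Ω }.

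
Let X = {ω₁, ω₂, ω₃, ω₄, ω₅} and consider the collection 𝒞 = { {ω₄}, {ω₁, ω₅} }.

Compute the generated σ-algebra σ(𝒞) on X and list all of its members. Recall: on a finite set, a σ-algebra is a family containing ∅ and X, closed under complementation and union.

σ(𝒞) = { {}, {ω₄}, {ω₁, ω₅}, {ω₂, ω₃}, {ω₁, ω₄, ω₅}, {ω₂, ω₃, ω₄}, {ω₁, ω₂, ω₃, ω₅}, X }

Trace:
Seed the family with 𝒞 together with ∅ and X: { {}, {ω₄}, {ω₁, ω₅}, X }.
Round 1 (3 new):
  {ω₁, ω₄, ω₅}  = {ω₄} ∪ {ω₁, ω₅}
  {ω₂, ω₃, ω₄}  = ᶜ of {ω₁, ω₅}
  {ω₁, ω₂, ω₃, ω₅}  = ᶜ of {ω₄}
  [7 total]
Round 2 (1 new):
  {ω₂, ω₃}  = ᶜ of {ω₁, ω₄, ω₅}
  [8 total]
Round 3: stable.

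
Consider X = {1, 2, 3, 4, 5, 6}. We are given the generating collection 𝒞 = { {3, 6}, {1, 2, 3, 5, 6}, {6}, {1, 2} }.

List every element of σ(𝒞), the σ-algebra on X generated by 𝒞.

Start: 𝒞 ∪ {∅, X} = { {}, {6}, {1, 2}, {3, 6}, {1, 2, 3, 5, 6}, X }.
Round 1: +6 →
  {4}  = {1, 2, 3, 5, 6}ᶜ
  {1, 2, 6}  = {1, 2} ∪ {6}
  {1, 2, 3, 6}  = {1, 2} ∪ {3, 6}
  {1, 2, 4, 5}  = {3, 6}ᶜ
  {3, 4, 5, 6}  = {1, 2}ᶜ
  {1, 2, 3, 4, 5}  = {6}ᶜ
  — 12 sets.
Round 2 adds 8:
  {4, 5}  = {1, 2, 3, 6}ᶜ
  {4, 6}  = {6} ∪ {4}
  {1, 2, 4}  = {1, 2} ∪ {4}
  {3, 4, 5}  = {1, 2, 6}ᶜ
  {3, 4, 6}  = {3, 6} ∪ {4}
  {1, 2, 4, 6}  = {4} ∪ {1, 2, 6}
  {1, 2, 3, 4, 6}  = {1, 2, 3, 6} ∪ {4}
  {1, 2, 4, 5, 6}  = {1, 2, 4, 5} ∪ {6}
  — 20 sets.
Round 3. New:
  {3}  = {1, 2, 4, 5, 6}ᶜ
  {5}  = {1, 2, 3, 4, 6}ᶜ
  {3, 5}  = {1, 2, 4, 6}ᶜ
  {1, 2, 5}  = {3, 4, 6}ᶜ
  {3, 5, 6}  = {1, 2, 4}ᶜ
  {4, 5, 6}  = {4, 5} ∪ {4, 6}
  {1, 2, 3, 5}  = {4, 6}ᶜ
  — 27 sets.
Round 4. New:
  {3, 4}  = {3} ∪ {4}
  {5, 6}  = {6} ∪ {5}
  {1, 2, 3}  = {4, 5, 6}ᶜ
  {1, 2, 3, 4}  = {1, 2, 4} ∪ {3}
  {1, 2, 5, 6}  = {6} ∪ {1, 2, 5}
  — 32 sets.
Round 5 adds nothing — fixpoint reached.

|σ(𝒞)| = 32.  σ(𝒞) = { {}, {3}, {4}, {5}, {6}, {1, 2}, {3, 4}, {3, 5}, {3, 6}, {4, 5}, {4, 6}, {5, 6}, {1, 2, 3}, {1, 2, 4}, {1, 2, 5}, {1, 2, 6}, {3, 4, 5}, {3, 4, 6}, {3, 5, 6}, {4, 5, 6}, {1, 2, 3, 4}, {1, 2, 3, 5}, {1, 2, 3, 6}, {1, 2, 4, 5}, {1, 2, 4, 6}, {1, 2, 5, 6}, {3, 4, 5, 6}, {1, 2, 3, 4, 5}, {1, 2, 3, 4, 6}, {1, 2, 3, 5, 6}, {1, 2, 4, 5, 6}, X }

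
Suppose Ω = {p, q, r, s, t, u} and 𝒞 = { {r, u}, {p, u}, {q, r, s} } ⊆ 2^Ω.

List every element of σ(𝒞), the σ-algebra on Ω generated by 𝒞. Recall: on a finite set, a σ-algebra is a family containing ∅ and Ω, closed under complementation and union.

Start: 𝒞 ∪ {∅, Ω} = { ∅, {p, u}, {r, u}, {q, r, s}, Ω }.
Pass 1: 6 new —
  {p, r, u}  = {r, u} ∪ {p, u}
  {p, t, u}  = complement {q, r, s}
  {p, q, s, t}  = complement {r, u}
  {q, r, s, t}  = complement {p, u}
  {q, r, s, u}  = {q, r, s} ∪ {r, u}
  {p, q, r, s, u}  = {q, r, s} ∪ {p, u}
Pass 2. New:
  {t}  = complement {p, q, r, s, u}
  {p, t}  = complement {q, r, s, u}
  {q, s, t}  = complement {p, r, u}
  {p, r, t, u}  = {p, r, u} ∪ {p, t, u}
  {p, q, r, s, t}  = {q, r, s} ∪ {p, q, s, t}
  {p, q, s, t, u}  = {p, u} ∪ {p, q, s, t}
  {q, r, s, t, u}  = {q, r, s, t} ∪ {q, r, s, u}
Pass 3. New:
  {p}  = complement {q, r, s, t, u}
  {r}  = complement {p, q, s, t, u}
  {u}  = complement {p, q, r, s, t}
  {q, s}  = complement {p, r, t, u}
  {r, t, u}  = {r, u} ∪ {t}
Pass 4 adds 9:
  {p, r}  = {r} ∪ {p}
  {r, t}  = {t} ∪ {r}
  {t, u}  = {u} ∪ {t}
  {p, q, s}  = complement {r, t, u}
  {p, r, t}  = {r} ∪ {p, t}
  {q, s, u}  = {u} ∪ {q, s}
  {p, q, r, s}  = {q, r, s} ∪ {p}
  {p, q, s, u}  = {p, u} ∪ {q, s}
  {q, s, t, u}  = {u} ∪ {q, s, t}
Pass 5 adds nothing — fixpoint reached.

|σ(𝒞)| = 32.  σ(𝒞) = { ∅, {p}, {r}, {t}, {u}, {p, r}, {p, t}, {p, u}, {q, s}, {r, t}, {r, u}, {t, u}, {p, q, s}, {p, r, t}, {p, r, u}, {p, t, u}, {q, r, s}, {q, s, t}, {q, s, u}, {r, t, u}, {p, q, r, s}, {p, q, s, t}, {p, q, s, u}, {p, r, t, u}, {q, r, s, t}, {q, r, s, u}, {q, s, t, u}, {p, q, r, s, t}, {p, q, r, s, u}, {p, q, s, t, u}, {q, r, s, t, u}, Ω }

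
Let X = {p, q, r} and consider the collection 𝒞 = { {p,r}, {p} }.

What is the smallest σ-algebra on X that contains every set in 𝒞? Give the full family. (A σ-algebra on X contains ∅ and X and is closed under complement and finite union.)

Initial family (4 sets): { {}, {p}, {p,r}, X }.
Iteration 1 (2 new):
  {q}  = complement {p,r}
  {q,r}  = complement {p}
  |family| = 6
Iteration 2 (1 new):
  {p,q}  = {q} ∪ {p}
  |family| = 7
Iteration 3. New:
  {r}  = complement {p,q}
  |family| = 8
Iteration 4: closed — nothing new.

Hence σ(𝒞) has 8 members: { {}, {p}, {q}, {r}, {p,q}, {p,r}, {q,r}, X }.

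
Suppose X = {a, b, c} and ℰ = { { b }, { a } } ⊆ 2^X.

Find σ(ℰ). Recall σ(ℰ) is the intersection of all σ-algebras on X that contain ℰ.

Initial family (4 sets): { {  }, { a }, { b }, X }.
Round 1 adds 3:
  { a, b }  = { b } ∪ { a }
  { a, c }  = complement { b }
  { b, c }  = complement { a }
  (now 7)
Round 2: 1 new —
  { c }  = complement { a, b }
  (now 8)
Round 3: stable.

|σ(ℰ)| = 8.  σ(ℰ) = { {  }, { a }, { b }, { c }, { a, b }, { a, c }, { b, c }, X }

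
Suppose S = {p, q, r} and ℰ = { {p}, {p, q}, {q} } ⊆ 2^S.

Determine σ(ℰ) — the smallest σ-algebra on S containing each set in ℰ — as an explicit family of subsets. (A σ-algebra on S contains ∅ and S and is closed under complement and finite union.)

σ(ℰ) (8 sets): { ∅, {p}, {q}, {r}, {p, q}, {p, r}, {q, r}, S }

Check:
Initial family (5 sets): { ∅, {p}, {q}, {p, q}, S }.
Round 1. New:
  {r}  = S∖{p, q}
  {p, r}  = S∖{q}
  {q, r}  = S∖{p}
  |family| = 8
Round 2: already closed under ᶜ and ∪.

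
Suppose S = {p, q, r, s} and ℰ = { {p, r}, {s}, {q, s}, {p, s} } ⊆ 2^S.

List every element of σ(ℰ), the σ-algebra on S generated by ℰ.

σ(ℰ) = { ∅, {p}, {q}, {r}, {s}, {p, q}, {p, r}, {p, s}, {q, r}, {q, s}, {r, s}, {p, q, r}, {p, q, s}, {p, r, s}, {q, r, s}, S }

Check:
Begin from { ∅, {s}, {p, r}, {p, s}, {q, s}, S } (that is, ℰ plus ∅ and S).
Iteration 1: 4 new —
  {q, r}  = {p, s}ᶜ
  {p, q, r}  = {s}ᶜ
  {p, q, s}  = {p, s} ∪ {q, s}
  {p, r, s}  = {p, s} ∪ {p, r}
  |family| = 10
Iteration 2 adds 3:
  {q}  = {p, r, s}ᶜ
  {r}  = {p, q, s}ᶜ
  {q, r, s}  = {q, r} ∪ {s}
  |family| = 13
Iteration 3 adds 2:
  {p}  = {q, r, s}ᶜ
  {r, s}  = {r} ∪ {s}
  |family| = 15
Iteration 4. New:
  {p, q}  = {r, s}ᶜ
  |family| = 16
Iteration 5: stable.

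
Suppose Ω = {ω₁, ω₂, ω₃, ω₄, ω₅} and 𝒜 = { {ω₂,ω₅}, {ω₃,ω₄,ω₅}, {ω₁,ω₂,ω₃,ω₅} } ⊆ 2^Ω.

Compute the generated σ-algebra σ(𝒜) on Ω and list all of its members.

Initial family (5 sets): { {}, {ω₂,ω₅}, {ω₃,ω₄,ω₅}, {ω₁,ω₂,ω₃,ω₅}, Ω }.
Round 1: +4 →
  {ω₄}  = {ω₁,ω₂,ω₃,ω₅}ᶜ
  {ω₁,ω₂}  = {ω₃,ω₄,ω₅}ᶜ
  {ω₁,ω₃,ω₄}  = {ω₂,ω₅}ᶜ
  {ω₂,ω₃,ω₄,ω₅}  = {ω₂,ω₅} ∪ {ω₃,ω₄,ω₅}
Round 2 adds 6:
  {ω₁}  = {ω₂,ω₃,ω₄,ω₅}ᶜ
  {ω₁,ω₂,ω₄}  = {ω₁,ω₂} ∪ {ω₄}
  {ω₁,ω₂,ω₅}  = {ω₂,ω₅} ∪ {ω₁,ω₂}
  {ω₂,ω₄,ω₅}  = {ω₂,ω₅} ∪ {ω₄}
  {ω₁,ω₂,ω₃,ω₄}  = {ω₁,ω₂} ∪ {ω₁,ω₃,ω₄}
  {ω₁,ω₃,ω₄,ω₅}  = {ω₃,ω₄,ω₅} ∪ {ω₁,ω₃,ω₄}
Round 3: 7 new —
  {ω₂}  = {ω₁,ω₃,ω₄,ω₅}ᶜ
  {ω₅}  = {ω₁,ω₂,ω₃,ω₄}ᶜ
  {ω₁,ω₃}  = {ω₂,ω₄,ω₅}ᶜ
  {ω₁,ω₄}  = {ω₄} ∪ {ω₁}
  {ω₃,ω₄}  = {ω₁,ω₂,ω₅}ᶜ
  {ω₃,ω₅}  = {ω₁,ω₂,ω₄}ᶜ
  {ω₁,ω₂,ω₄,ω₅}  = {ω₂,ω₅} ∪ {ω₁,ω₂,ω₄}
Round 4. New:
  {ω₃}  = {ω₁,ω₂,ω₄,ω₅}ᶜ
  {ω₁,ω₅}  = {ω₅} ∪ {ω₁}
  {ω₂,ω₄}  = {ω₂} ∪ {ω₄}
  {ω₄,ω₅}  = {ω₅} ∪ {ω₄}
  {ω₁,ω₂,ω₃}  = {ω₂} ∪ {ω₁,ω₃}
  {ω₁,ω₃,ω₅}  = {ω₁,ω₃} ∪ {ω₃,ω₅}
  {ω₁,ω₄,ω₅}  = {ω₁,ω₄} ∪ {ω₅}
  {ω₂,ω₃,ω₄}  = {ω₃,ω₄} ∪ {ω₂}
  {ω₂,ω₃,ω₅}  = {ω₁,ω₄}ᶜ
Round 5: 1 new —
  {ω₂,ω₃}  = {ω₁,ω₄,ω₅}ᶜ
Round 6: closed — nothing new.

|σ(𝒜)| = 32.  σ(𝒜) = { {}, {ω₁}, {ω₂}, {ω₃}, {ω₄}, {ω₅}, {ω₁,ω₂}, {ω₁,ω₃}, {ω₁,ω₄}, {ω₁,ω₅}, {ω₂,ω₃}, {ω₂,ω₄}, {ω₂,ω₅}, {ω₃,ω₄}, {ω₃,ω₅}, {ω₄,ω₅}, {ω₁,ω₂,ω₃}, {ω₁,ω₂,ω₄}, {ω₁,ω₂,ω₅}, {ω₁,ω₃,ω₄}, {ω₁,ω₃,ω₅}, {ω₁,ω₄,ω₅}, {ω₂,ω₃,ω₄}, {ω₂,ω₃,ω₅}, {ω₂,ω₄,ω₅}, {ω₃,ω₄,ω₅}, {ω₁,ω₂,ω₃,ω₄}, {ω₁,ω₂,ω₃,ω₅}, {ω₁,ω₂,ω₄,ω₅}, {ω₁,ω₃,ω₄,ω₅}, {ω₂,ω₃,ω₄,ω₅}, Ω }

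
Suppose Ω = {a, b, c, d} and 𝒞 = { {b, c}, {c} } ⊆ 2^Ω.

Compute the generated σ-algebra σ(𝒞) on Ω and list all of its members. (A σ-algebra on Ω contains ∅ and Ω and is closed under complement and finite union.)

Answer: σ(𝒞) = { {}, {b}, {c}, {a, d}, {b, c}, {a, b, d}, {a, c, d}, Ω }

Derivation:
Start: 𝒞 ∪ {∅, Ω} = { {}, {c}, {b, c}, Ω }.
Pass 1: +2 →
  {a, d}  = ᶜ of {b, c}
  {a, b, d}  = ᶜ of {c}
Pass 2: 1 new —
  {a, c, d}  = {c} ∪ {a, d}
Pass 3 (1 new):
  {b}  = ᶜ of {a, c, d}
Pass 4: already closed under ᶜ and ∪.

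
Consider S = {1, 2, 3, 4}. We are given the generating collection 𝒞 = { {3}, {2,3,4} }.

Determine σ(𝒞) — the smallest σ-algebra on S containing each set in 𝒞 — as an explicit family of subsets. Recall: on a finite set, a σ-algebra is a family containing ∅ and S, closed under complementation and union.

Take S₀ = 𝒞 ∪ {∅, S} = { {}, {3}, {2,3,4}, S }.
Pass 1. New:
  {1}  = S∖{2,3,4}
  {1,2,4}  = S∖{3}
  |family| = 6
Pass 2: +1 →
  {1,3}  = {3} ∪ {1}
  |family| = 7
Pass 3: +1 →
  {2,4}  = S∖{1,3}
  |family| = 8
Pass 4: stable.

Therefore σ(𝒞) = { {}, {1}, {3}, {1,3}, {2,4}, {1,2,4}, {2,3,4}, S } (|σ(𝒞)| = 8).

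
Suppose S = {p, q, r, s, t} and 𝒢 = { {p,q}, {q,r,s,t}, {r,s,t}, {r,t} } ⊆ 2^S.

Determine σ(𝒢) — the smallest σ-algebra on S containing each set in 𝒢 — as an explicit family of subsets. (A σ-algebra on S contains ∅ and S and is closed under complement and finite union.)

σ(𝒢) (16 sets): { ∅, {p}, {q}, {s}, {p,q}, {p,s}, {q,s}, {r,t}, {p,q,s}, {p,r,t}, {q,r,t}, {r,s,t}, {p,q,r,t}, {p,r,s,t}, {q,r,s,t}, S }

Trace:
Take S₀ = 𝒢 ∪ {∅, S} = { ∅, {p,q}, {r,t}, {r,s,t}, {q,r,s,t}, S }.
Iteration 1. New:
  {p}  = S∖{q,r,s,t}
  {p,q,s}  = S∖{r,t}
  {p,q,r,t}  = {p,q} ∪ {r,t}
  [9 total]
Iteration 2 (3 new):
  {s}  = S∖{p,q,r,t}
  {p,r,t}  = {r,t} ∪ {p}
  {p,r,s,t}  = {r,s,t} ∪ {p}
  [12 total]
Iteration 3 (3 new):
  {q}  = S∖{p,r,s,t}
  {p,s}  = {s} ∪ {p}
  {q,s}  = S∖{p,r,t}
  [15 total]
Iteration 4: 1 new —
  {q,r,t}  = S∖{p,s}
  [16 total]
After Iteration 5 the family is unchanged; done.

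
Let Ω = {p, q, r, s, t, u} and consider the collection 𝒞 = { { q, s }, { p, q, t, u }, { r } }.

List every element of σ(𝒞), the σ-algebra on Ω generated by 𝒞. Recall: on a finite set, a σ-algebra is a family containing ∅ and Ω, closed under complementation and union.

|σ(𝒞)| = 16.  σ(𝒞) = { {  }, { q }, { r }, { s }, { q, r }, { q, s }, { r, s }, { p, t, u }, { q, r, s }, { p, q, t, u }, { p, r, t, u }, { p, s, t, u }, { p, q, r, t, u }, { p, q, s, t, u }, { p, r, s, t, u }, Ω }

Trace:
Seed the family with 𝒞 together with ∅ and Ω: { {  }, { r }, { q, s }, { p, q, t, u }, Ω }.
Pass 1. New:
  { r, s }  = complement { p, q, t, u }
  { q, r, s }  = { r } ∪ { q, s }
  { p, r, t, u }  = complement { q, s }
  { p, q, r, t, u }  = { r } ∪ { p, q, t, u }
  { p, q, s, t, u }  = complement { r }
  (now 10)
Pass 2: +3 →
  { s }  = complement { p, q, r, t, u }
  { p, t, u }  = complement { q, r, s }
  { p, r, s, t, u }  = { p, r, t, u } ∪ { r, s }
  (now 13)
Pass 3 adds 2:
  { q }  = complement { p, r, s, t, u }
  { p, s, t, u }  = { p, t, u } ∪ { s }
  (now 15)
Pass 4: 1 new —
  { q, r }  = complement { p, s, t, u }
  (now 16)
Pass 5: stable.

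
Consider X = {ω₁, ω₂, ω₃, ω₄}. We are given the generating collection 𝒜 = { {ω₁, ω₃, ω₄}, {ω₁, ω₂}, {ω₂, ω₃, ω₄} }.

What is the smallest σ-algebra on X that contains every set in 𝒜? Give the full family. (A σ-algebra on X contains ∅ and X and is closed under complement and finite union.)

Take S₀ = 𝒜 ∪ {∅, X} = { ∅, {ω₁, ω₂}, {ω₁, ω₃, ω₄}, {ω₂, ω₃, ω₄}, X }.
Step 1 (3 new):
  {ω₁}  = complement {ω₂, ω₃, ω₄}
  {ω₂}  = complement {ω₁, ω₃, ω₄}
  {ω₃, ω₄}  = complement {ω₁, ω₂}
Step 2 adds nothing — fixpoint reached.

Therefore σ(𝒜) = { ∅, {ω₁}, {ω₂}, {ω₁, ω₂}, {ω₃, ω₄}, {ω₁, ω₃, ω₄}, {ω₂, ω₃, ω₄}, X } (|σ(𝒜)| = 8).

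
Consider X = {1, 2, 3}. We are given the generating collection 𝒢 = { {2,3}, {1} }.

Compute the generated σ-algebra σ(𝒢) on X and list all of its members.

Initial family (4 sets): { ∅, {1}, {2,3}, X }.
After Step 1 the family is unchanged; done.

Therefore σ(𝒢) = { ∅, {1}, {2,3}, X } (|σ(𝒢)| = 4).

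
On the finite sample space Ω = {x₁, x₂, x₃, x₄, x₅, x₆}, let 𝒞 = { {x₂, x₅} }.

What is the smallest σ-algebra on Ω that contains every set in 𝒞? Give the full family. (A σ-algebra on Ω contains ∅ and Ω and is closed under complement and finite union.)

Take S₀ = 𝒞 ∪ {∅, Ω} = { {}, {x₂, x₅}, Ω }.
Iteration 1. New:
  {x₁, x₃, x₄, x₆}  = ᶜ of {x₂, x₅}
  |family| = 4
Iteration 2: stable.

Hence σ(𝒞) has 4 members: { {}, {x₂, x₅}, {x₁, x₃, x₄, x₆}, Ω }.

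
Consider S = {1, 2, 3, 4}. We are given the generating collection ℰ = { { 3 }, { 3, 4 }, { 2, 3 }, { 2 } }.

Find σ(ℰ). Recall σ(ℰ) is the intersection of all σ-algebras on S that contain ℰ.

Start: ℰ ∪ {∅, S} = { {}, { 2 }, { 3 }, { 2, 3 }, { 3, 4 }, S }.
Step 1: +5 →
  { 1, 2 }  = { 3, 4 }ᶜ
  { 1, 4 }  = { 2, 3 }ᶜ
  { 1, 2, 4 }  = { 3 }ᶜ
  { 1, 3, 4 }  = { 2 }ᶜ
  { 2, 3, 4 }  = { 3, 4 } ∪ { 2, 3 }
  — 11 sets.
Step 2. New:
  { 1 }  = { 2, 3, 4 }ᶜ
  { 1, 2, 3 }  = { 1, 2 } ∪ { 3 }
  — 13 sets.
Step 3. New:
  { 4 }  = { 1, 2, 3 }ᶜ
  { 1, 3 }  = { 3 } ∪ { 1 }
  — 15 sets.
Step 4: +1 →
  { 2, 4 }  = { 1, 3 }ᶜ
  — 16 sets.
Step 5: no new sets; the family is a σ-algebra.

σ(ℰ) = { {}, { 1 }, { 2 }, { 3 }, { 4 }, { 1, 2 }, { 1, 3 }, { 1, 4 }, { 2, 3 }, { 2, 4 }, { 3, 4 }, { 1, 2, 3 }, { 1, 2, 4 }, { 1, 3, 4 }, { 2, 3, 4 }, S }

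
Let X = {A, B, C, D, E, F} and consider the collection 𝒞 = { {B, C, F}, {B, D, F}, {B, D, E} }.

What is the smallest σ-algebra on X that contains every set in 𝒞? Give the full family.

Begin from { ∅, {B, C, F}, {B, D, E}, {B, D, F}, X } (that is, 𝒞 plus ∅ and X).
Round 1: 6 new —
  {A, C, E}  = ᶜ of {B, D, F}
  {A, C, F}  = ᶜ of {B, D, E}
  {A, D, E}  = ᶜ of {B, C, F}
  {B, C, D, F}  = {B, D, F} ∪ {B, C, F}
  {B, D, E, F}  = {B, D, F} ∪ {B, D, E}
  {B, C, D, E, F}  = {B, C, F} ∪ {B, D, E}
  (now 11)
Round 2. New:
  {A}  = ᶜ of {B, C, D, E, F}
  {A, C}  = ᶜ of {B, D, E, F}
  {A, E}  = ᶜ of {B, C, D, F}
  {A, B, C, F}  = {A, C, F} ∪ {B, C, F}
  {A, B, D, E}  = {A, D, E} ∪ {B, D, E}
  {A, C, D, E}  = {A, D, E} ∪ {A, C, E}
  {A, C, E, F}  = {A, C, F} ∪ {A, C, E}
  {A, B, C, D, E}  = {A, C, E} ∪ {B, D, E}
  {A, B, C, D, F}  = {B, D, F} ∪ {A, C, F}
  {A, B, C, E, F}  = {B, C, F} ∪ {A, C, E}
  {A, B, D, E, F}  = {A, D, E} ∪ {B, D, F}
  {A, C, D, E, F}  = {A, D, E} ∪ {A, C, F}
  (now 23)
Round 3. New:
  {B}  = ᶜ of {A, C, D, E, F}
  {C}  = ᶜ of {A, B, D, E, F}
  {D}  = ᶜ of {A, B, C, E, F}
  {E}  = ᶜ of {A, B, C, D, F}
  {F}  = ᶜ of {A, B, C, D, E}
  {B, D}  = ᶜ of {A, C, E, F}
  {B, F}  = ᶜ of {A, C, D, E}
  {C, F}  = ᶜ of {A, B, D, E}
  {D, E}  = ᶜ of {A, B, C, F}
  {A, B, D, F}  = {B, D, F} ∪ {A}
  (now 33)
Round 4 (29 new):
  {A, B}  = {A} ∪ {B}
  {A, D}  = {A} ∪ {D}
  {A, F}  = {A} ∪ {F}
  {B, C}  = {B} ∪ {C}
  {B, E}  = {B} ∪ {E}
  {C, D}  = {C} ∪ {D}
  {C, E}  = ᶜ of {A, B, D, F}
  {D, F}  = {F} ∪ {D}
  {E, F}  = {F} ∪ {E}
  {A, B, C}  = {B} ∪ {A, C}
  {A, B, D}  = {A} ∪ {B, D}
  {A, B, E}  = {B} ∪ {A, E}
  {A, B, F}  = {A} ∪ {B, F}
  {A, C, D}  = {A, C} ∪ {D}
  {A, E, F}  = {F} ∪ {A, E}
  {B, C, D}  = {C} ∪ {B, D}
  {B, E, F}  = {B, F} ∪ {E}
  {C, D, E}  = {D, E} ∪ {C}
  {C, D, F}  = {C, F} ∪ {D}
  {C, E, F}  = {E} ∪ {C, F}
  {D, E, F}  = {F} ∪ {D, E}
  {A, B, C, D}  = {A, C} ∪ {B, D}
  {A, B, C, E}  = {A, C, E} ∪ {B}
  {A, B, E, F}  = {B, F} ∪ {A, E}
  {A, C, D, F}  = {A, C, F} ∪ {D}
  {A, D, E, F}  = {A, D, E} ∪ {F}
  {B, C, D, E}  = {C} ∪ {B, D, E}
  {B, C, E, F}  = {B, C, F} ∪ {E}
  {C, D, E, F}  = {D, E} ∪ {C, F}
  (now 62)
Round 5: 2 new —
  {A, D, F}  = {A, F} ∪ {A, D}
  {B, C, E}  = {B, E} ∪ {C, E}
  (now 64)
Round 6 adds nothing — fixpoint reached.

Hence σ(𝒞) has 64 members: { ∅, {A}, {B}, {C}, {D}, {E}, {F}, {A, B}, {A, C}, {A, D}, {A, E}, {A, F}, {B, C}, {B, D}, {B, E}, {B, F}, {C, D}, {C, E}, {C, F}, {D, E}, {D, F}, {E, F}, {A, B, C}, {A, B, D}, {A, B, E}, {A, B, F}, {A, C, D}, {A, C, E}, {A, C, F}, {A, D, E}, {A, D, F}, {A, E, F}, {B, C, D}, {B, C, E}, {B, C, F}, {B, D, E}, {B, D, F}, {B, E, F}, {C, D, E}, {C, D, F}, {C, E, F}, {D, E, F}, {A, B, C, D}, {A, B, C, E}, {A, B, C, F}, {A, B, D, E}, {A, B, D, F}, {A, B, E, F}, {A, C, D, E}, {A, C, D, F}, {A, C, E, F}, {A, D, E, F}, {B, C, D, E}, {B, C, D, F}, {B, C, E, F}, {B, D, E, F}, {C, D, E, F}, {A, B, C, D, E}, {A, B, C, D, F}, {A, B, C, E, F}, {A, B, D, E, F}, {A, C, D, E, F}, {B, C, D, E, F}, X }.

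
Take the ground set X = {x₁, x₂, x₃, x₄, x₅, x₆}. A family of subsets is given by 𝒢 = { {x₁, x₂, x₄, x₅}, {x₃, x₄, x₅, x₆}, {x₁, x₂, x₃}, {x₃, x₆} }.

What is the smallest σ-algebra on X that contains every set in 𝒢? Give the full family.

σ(𝒢) = { ∅, {x₃}, {x₆}, {x₁, x₂}, {x₃, x₆}, {x₄, x₅}, {x₁, x₂, x₃}, {x₁, x₂, x₆}, {x₃, x₄, x₅}, {x₄, x₅, x₆}, {x₁, x₂, x₃, x₆}, {x₁, x₂, x₄, x₅}, {x₃, x₄, x₅, x₆}, {x₁, x₂, x₃, x₄, x₅}, {x₁, x₂, x₄, x₅, x₆}, X }

Check:
Take S₀ = 𝒢 ∪ {∅, X} = { ∅, {x₃, x₆}, {x₁, x₂, x₃}, {x₁, x₂, x₄, x₅}, {x₃, x₄, x₅, x₆}, X }.
Iteration 1 (4 new):
  {x₁, x₂}  = complement {x₃, x₄, x₅, x₆}
  {x₄, x₅, x₆}  = complement {x₁, x₂, x₃}
  {x₁, x₂, x₃, x₆}  = {x₁, x₂, x₃} ∪ {x₃, x₆}
  {x₁, x₂, x₃, x₄, x₅}  = {x₁, x₂, x₃} ∪ {x₁, x₂, x₄, x₅}
  — 10 sets.
Iteration 2 (3 new):
  {x₆}  = complement {x₁, x₂, x₃, x₄, x₅}
  {x₄, x₅}  = complement {x₁, x₂, x₃, x₆}
  {x₁, x₂, x₄, x₅, x₆}  = {x₁, x₂} ∪ {x₄, x₅, x₆}
  — 13 sets.
Iteration 3: +2 →
  {x₃}  = complement {x₁, x₂, x₄, x₅, x₆}
  {x₁, x₂, x₆}  = {x₁, x₂} ∪ {x₆}
  — 15 sets.
Iteration 4 adds 1:
  {x₃, x₄, x₅}  = complement {x₁, x₂, x₆}
  — 16 sets.
After Iteration 5 the family is unchanged; done.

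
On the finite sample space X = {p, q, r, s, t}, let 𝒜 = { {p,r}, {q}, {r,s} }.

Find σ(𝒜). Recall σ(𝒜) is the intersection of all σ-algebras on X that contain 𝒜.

|σ(𝒜)| = 32.  σ(𝒜) = { {}, {p}, {q}, {r}, {s}, {t}, {p,q}, {p,r}, {p,s}, {p,t}, {q,r}, {q,s}, {q,t}, {r,s}, {r,t}, {s,t}, {p,q,r}, {p,q,s}, {p,q,t}, {p,r,s}, {p,r,t}, {p,s,t}, {q,r,s}, {q,r,t}, {q,s,t}, {r,s,t}, {p,q,r,s}, {p,q,r,t}, {p,q,s,t}, {p,r,s,t}, {q,r,s,t}, X }

Working:
Take S₀ = 𝒜 ∪ {∅, X} = { {}, {q}, {p,r}, {r,s}, X }.
Round 1: +6 →
  {p,q,r}  = {p,r} ∪ {q}
  {p,q,t}  = complement {r,s}
  {p,r,s}  = {r,s} ∪ {p,r}
  {q,r,s}  = {r,s} ∪ {q}
  {q,s,t}  = complement {p,r}
  {p,r,s,t}  = complement {q}
  |family| = 11
Round 2: 7 new —
  {p,t}  = complement {q,r,s}
  {q,t}  = complement {p,r,s}
  {s,t}  = complement {p,q,r}
  {p,q,r,s}  = {r,s} ∪ {p,q,r}
  {p,q,r,t}  = {p,q,r} ∪ {p,q,t}
  {p,q,s,t}  = {p,q,t} ∪ {q,s,t}
  {q,r,s,t}  = {r,s} ∪ {q,s,t}
  |family| = 18
Round 3: +7 →
  {p}  = complement {q,r,s,t}
  {r}  = complement {p,q,s,t}
  {s}  = complement {p,q,r,t}
  {t}  = complement {p,q,r,s}
  {p,r,t}  = {p,r} ∪ {p,t}
  {p,s,t}  = {s,t} ∪ {p,t}
  {r,s,t}  = {s,t} ∪ {r,s}
  |family| = 25
Round 4 adds 6:
  {p,q}  = complement {r,s,t}
  {p,s}  = {s} ∪ {p}
  {q,r}  = complement {p,s,t}
  {q,s}  = complement {p,r,t}
  {r,t}  = {t} ∪ {r}
  {q,r,t}  = {q,t} ∪ {r}
  |family| = 31
Round 5 (1 new):
  {p,q,s}  = complement {r,t}
  |family| = 32
Round 6: closed — nothing new.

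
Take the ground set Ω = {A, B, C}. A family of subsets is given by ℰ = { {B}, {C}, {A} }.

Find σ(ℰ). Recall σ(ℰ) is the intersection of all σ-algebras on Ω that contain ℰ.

|σ(ℰ)| = 8.  σ(ℰ) = { {}, {A}, {B}, {C}, {A, B}, {A, C}, {B, C}, Ω }

Derivation:
Start: ℰ ∪ {∅, Ω} = { {}, {A}, {B}, {C}, Ω }.
Pass 1 adds 3:
  {A, B}  = ᶜ of {C}
  {A, C}  = ᶜ of {B}
  {B, C}  = ᶜ of {A}
  [8 total]
Pass 2: already closed under ᶜ and ∪.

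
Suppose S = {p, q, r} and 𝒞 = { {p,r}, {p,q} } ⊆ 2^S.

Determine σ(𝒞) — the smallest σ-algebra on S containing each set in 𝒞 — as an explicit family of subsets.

σ(𝒞) (8 sets): { {}, {p}, {q}, {r}, {p,q}, {p,r}, {q,r}, S }

Trace:
Begin from { {}, {p,q}, {p,r}, S } (that is, 𝒞 plus ∅ and S).
Iteration 1: +2 →
  {q}  = complement {p,r}
  {r}  = complement {p,q}
  [6 total]
Iteration 2. New:
  {q,r}  = {r} ∪ {q}
  [7 total]
Iteration 3: +1 →
  {p}  = complement {q,r}
  [8 total]
After Iteration 4 the family is unchanged; done.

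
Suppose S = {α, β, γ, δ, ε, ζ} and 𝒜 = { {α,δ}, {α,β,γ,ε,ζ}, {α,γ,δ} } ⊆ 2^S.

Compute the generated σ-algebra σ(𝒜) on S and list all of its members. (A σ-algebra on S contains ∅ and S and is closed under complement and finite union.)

Take S₀ = 𝒜 ∪ {∅, S} = { {}, {α,δ}, {α,γ,δ}, {α,β,γ,ε,ζ}, S }.
Step 1 (3 new):
  {δ}  = S∖{α,β,γ,ε,ζ}
  {β,ε,ζ}  = S∖{α,γ,δ}
  {β,γ,ε,ζ}  = S∖{α,δ}
  [8 total]
Step 2. New:
  {β,δ,ε,ζ}  = {δ} ∪ {β,ε,ζ}
  {α,β,δ,ε,ζ}  = {β,ε,ζ} ∪ {α,δ}
  {β,γ,δ,ε,ζ}  = {δ} ∪ {β,γ,ε,ζ}
  [11 total]
Step 3. New:
  {α}  = S∖{β,γ,δ,ε,ζ}
  {γ}  = S∖{α,β,δ,ε,ζ}
  {α,γ}  = S∖{β,δ,ε,ζ}
  [14 total]
Step 4 adds 2:
  {γ,δ}  = {γ} ∪ {δ}
  {α,β,ε,ζ}  = {α} ∪ {β,ε,ζ}
  [16 total]
Step 5 adds nothing — fixpoint reached.

Hence σ(𝒜) has 16 members: { {}, {α}, {γ}, {δ}, {α,γ}, {α,δ}, {γ,δ}, {α,γ,δ}, {β,ε,ζ}, {α,β,ε,ζ}, {β,γ,ε,ζ}, {β,δ,ε,ζ}, {α,β,γ,ε,ζ}, {α,β,δ,ε,ζ}, {β,γ,δ,ε,ζ}, S }.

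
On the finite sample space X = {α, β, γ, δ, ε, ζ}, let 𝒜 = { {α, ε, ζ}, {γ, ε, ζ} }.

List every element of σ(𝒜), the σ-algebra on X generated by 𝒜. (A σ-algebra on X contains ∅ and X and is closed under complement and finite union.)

Answer: σ(𝒜) = { {}, {α}, {γ}, {α, γ}, {β, δ}, {ε, ζ}, {α, β, δ}, {α, ε, ζ}, {β, γ, δ}, {γ, ε, ζ}, {α, β, γ, δ}, {α, γ, ε, ζ}, {β, δ, ε, ζ}, {α, β, δ, ε, ζ}, {β, γ, δ, ε, ζ}, X }

Derivation:
Start: 𝒜 ∪ {∅, X} = { {}, {α, ε, ζ}, {γ, ε, ζ}, X }.
Iteration 1: 3 new —
  {α, β, δ}  = ᶜ of {γ, ε, ζ}
  {β, γ, δ}  = ᶜ of {α, ε, ζ}
  {α, γ, ε, ζ}  = {α, ε, ζ} ∪ {γ, ε, ζ}
  |family| = 7
Iteration 2 adds 4:
  {β, δ}  = ᶜ of {α, γ, ε, ζ}
  {α, β, γ, δ}  = {β, γ, δ} ∪ {α, β, δ}
  {α, β, δ, ε, ζ}  = {α, ε, ζ} ∪ {α, β, δ}
  {β, γ, δ, ε, ζ}  = {β, γ, δ} ∪ {γ, ε, ζ}
  |family| = 11
Iteration 3 adds 3:
  {α}  = ᶜ of {β, γ, δ, ε, ζ}
  {γ}  = ᶜ of {α, β, δ, ε, ζ}
  {ε, ζ}  = ᶜ of {α, β, γ, δ}
  |family| = 14
Iteration 4 (2 new):
  {α, γ}  = {γ} ∪ {α}
  {β, δ, ε, ζ}  = {ε, ζ} ∪ {β, δ}
  |family| = 16
Iteration 5: no new sets; the family is a σ-algebra.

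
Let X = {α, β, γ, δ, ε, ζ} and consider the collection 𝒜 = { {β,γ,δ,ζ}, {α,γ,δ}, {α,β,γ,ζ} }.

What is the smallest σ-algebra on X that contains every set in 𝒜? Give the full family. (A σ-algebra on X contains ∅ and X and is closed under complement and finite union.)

Begin from { {}, {α,γ,δ}, {α,β,γ,ζ}, {β,γ,δ,ζ}, X } (that is, 𝒜 plus ∅ and X).
Iteration 1. New:
  {α,ε}  = X∖{β,γ,δ,ζ}
  {δ,ε}  = X∖{α,β,γ,ζ}
  {β,ε,ζ}  = X∖{α,γ,δ}
  {α,β,γ,δ,ζ}  = {α,γ,δ} ∪ {β,γ,δ,ζ}
  [9 total]
Iteration 2: +7 →
  {ε}  = X∖{α,β,γ,δ,ζ}
  {α,δ,ε}  = {δ,ε} ∪ {α,ε}
  {α,β,ε,ζ}  = {β,ε,ζ} ∪ {α,ε}
  {α,γ,δ,ε}  = {δ,ε} ∪ {α,γ,δ}
  {β,δ,ε,ζ}  = {β,ε,ζ} ∪ {δ,ε}
  {α,β,γ,ε,ζ}  = {β,ε,ζ} ∪ {α,β,γ,ζ}
  {β,γ,δ,ε,ζ}  = {β,ε,ζ} ∪ {β,γ,δ,ζ}
  [16 total]
Iteration 3: 7 new —
  {α}  = X∖{β,γ,δ,ε,ζ}
  {δ}  = X∖{α,β,γ,ε,ζ}
  {α,γ}  = X∖{β,δ,ε,ζ}
  {β,ζ}  = X∖{α,γ,δ,ε}
  {γ,δ}  = X∖{α,β,ε,ζ}
  {β,γ,ζ}  = X∖{α,δ,ε}
  {α,β,δ,ε,ζ}  = {δ,ε} ∪ {α,β,ε,ζ}
  [23 total]
Iteration 4 (7 new):
  {γ}  = X∖{α,β,δ,ε,ζ}
  {α,δ}  = {α} ∪ {δ}
  {α,β,ζ}  = {α} ∪ {β,ζ}
  {α,γ,ε}  = {ε} ∪ {α,γ}
  {β,δ,ζ}  = {β,ζ} ∪ {δ}
  {γ,δ,ε}  = {γ,δ} ∪ {ε}
  {β,γ,ε,ζ}  = {β,γ,ζ} ∪ {β,ε,ζ}
  [30 total]
Iteration 5 (2 new):
  {γ,ε}  = {ε} ∪ {γ}
  {α,β,δ,ζ}  = {β,δ,ζ} ∪ {α}
  [32 total]
Iteration 6: no new sets; the family is a σ-algebra.

Therefore σ(𝒜) = { {}, {α}, {γ}, {δ}, {ε}, {α,γ}, {α,δ}, {α,ε}, {β,ζ}, {γ,δ}, {γ,ε}, {δ,ε}, {α,β,ζ}, {α,γ,δ}, {α,γ,ε}, {α,δ,ε}, {β,γ,ζ}, {β,δ,ζ}, {β,ε,ζ}, {γ,δ,ε}, {α,β,γ,ζ}, {α,β,δ,ζ}, {α,β,ε,ζ}, {α,γ,δ,ε}, {β,γ,δ,ζ}, {β,γ,ε,ζ}, {β,δ,ε,ζ}, {α,β,γ,δ,ζ}, {α,β,γ,ε,ζ}, {α,β,δ,ε,ζ}, {β,γ,δ,ε,ζ}, X } (|σ(𝒜)| = 32).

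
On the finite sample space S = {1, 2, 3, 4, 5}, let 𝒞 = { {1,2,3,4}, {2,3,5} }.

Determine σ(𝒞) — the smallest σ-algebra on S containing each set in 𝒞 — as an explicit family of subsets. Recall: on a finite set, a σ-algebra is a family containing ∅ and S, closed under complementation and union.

Take S₀ = 𝒞 ∪ {∅, S} = { ∅, {2,3,5}, {1,2,3,4}, S }.
Iteration 1. New:
  {5}  = ᶜ of {1,2,3,4}
  {1,4}  = ᶜ of {2,3,5}
  (now 6)
Iteration 2. New:
  {1,4,5}  = {1,4} ∪ {5}
  (now 7)
Iteration 3 adds 1:
  {2,3}  = ᶜ of {1,4,5}
  (now 8)
Iteration 4: already closed under ᶜ and ∪.

Therefore σ(𝒞) = { ∅, {5}, {1,4}, {2,3}, {1,4,5}, {2,3,5}, {1,2,3,4}, S } (|σ(𝒞)| = 8).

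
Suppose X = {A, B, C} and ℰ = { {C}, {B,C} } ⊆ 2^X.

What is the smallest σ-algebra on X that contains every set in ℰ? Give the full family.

Seed the family with ℰ together with ∅ and X: { {}, {C}, {B,C}, X }.
Iteration 1 adds 2:
  {A}  = {B,C}ᶜ
  {A,B}  = {C}ᶜ
  — 6 sets.
Iteration 2. New:
  {A,C}  = {C} ∪ {A}
  — 7 sets.
Iteration 3: 1 new —
  {B}  = {A,C}ᶜ
  — 8 sets.
Iteration 4: closed — nothing new.

Therefore σ(ℰ) = { {}, {A}, {B}, {C}, {A,B}, {A,C}, {B,C}, X } (|σ(ℰ)| = 8).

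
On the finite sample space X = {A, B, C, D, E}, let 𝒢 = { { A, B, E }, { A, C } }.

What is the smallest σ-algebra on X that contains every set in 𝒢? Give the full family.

σ(𝒢) (16 sets): { {}, { A }, { C }, { D }, { A, C }, { A, D }, { B, E }, { C, D }, { A, B, E }, { A, C, D }, { B, C, E }, { B, D, E }, { A, B, C, E }, { A, B, D, E }, { B, C, D, E }, X }

Check:
Initial family (4 sets): { {}, { A, C }, { A, B, E }, X }.
Iteration 1 adds 3:
  { C, D }  = ᶜ of { A, B, E }
  { B, D, E }  = ᶜ of { A, C }
  { A, B, C, E }  = { A, B, E } ∪ { A, C }
Iteration 2 (4 new):
  { D }  = ᶜ of { A, B, C, E }
  { A, C, D }  = { C, D } ∪ { A, C }
  { A, B, D, E }  = { A, B, E } ∪ { B, D, E }
  { B, C, D, E }  = { C, D } ∪ { B, D, E }
Iteration 3: 3 new —
  { A }  = ᶜ of { B, C, D, E }
  { C }  = ᶜ of { A, B, D, E }
  { B, E }  = ᶜ of { A, C, D }
Iteration 4 (2 new):
  { A, D }  = { D } ∪ { A }
  { B, C, E }  = { C } ∪ { B, E }
Iteration 5: stable.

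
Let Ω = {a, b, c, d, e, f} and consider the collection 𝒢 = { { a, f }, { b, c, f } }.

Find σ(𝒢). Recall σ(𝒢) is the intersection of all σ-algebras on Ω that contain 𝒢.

Take S₀ = 𝒢 ∪ {∅, Ω} = { ∅, { a, f }, { b, c, f }, Ω }.
Pass 1 adds 3:
  { a, d, e }  = complement { b, c, f }
  { a, b, c, f }  = { b, c, f } ∪ { a, f }
  { b, c, d, e }  = complement { a, f }
  |family| = 7
Pass 2: 4 new —
  { d, e }  = complement { a, b, c, f }
  { a, d, e, f }  = { a, d, e } ∪ { a, f }
  { a, b, c, d, e }  = { a, d, e } ∪ { b, c, d, e }
  { b, c, d, e, f }  = { b, c, f } ∪ { b, c, d, e }
  |family| = 11
Pass 3 (3 new):
  { a }  = complement { b, c, d, e, f }
  { f }  = complement { a, b, c, d, e }
  { b, c }  = complement { a, d, e, f }
  |family| = 14
Pass 4. New:
  { a, b, c }  = { b, c } ∪ { a }
  { d, e, f }  = { d, e } ∪ { f }
  |family| = 16
Pass 5: no new sets; the family is a σ-algebra.

Hence σ(𝒢) has 16 members: { ∅, { a }, { f }, { a, f }, { b, c }, { d, e }, { a, b, c }, { a, d, e }, { b, c, f }, { d, e, f }, { a, b, c, f }, { a, d, e, f }, { b, c, d, e }, { a, b, c, d, e }, { b, c, d, e, f }, Ω }.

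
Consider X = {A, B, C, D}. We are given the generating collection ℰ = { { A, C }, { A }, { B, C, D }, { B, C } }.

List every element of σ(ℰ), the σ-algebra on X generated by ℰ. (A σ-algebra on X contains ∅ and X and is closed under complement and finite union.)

Initial family (6 sets): { {  }, { A }, { A, C }, { B, C }, { B, C, D }, X }.
Pass 1: +3 →
  { A, D }  = { B, C }ᶜ
  { B, D }  = { A, C }ᶜ
  { A, B, C }  = { B, C } ∪ { A, C }
  (now 9)
Pass 2. New:
  { D }  = { A, B, C }ᶜ
  { A, B, D }  = { A, D } ∪ { B, D }
  { A, C, D }  = { A, D } ∪ { A, C }
  (now 12)
Pass 3: 2 new —
  { B }  = { A, C, D }ᶜ
  { C }  = { A, B, D }ᶜ
  (now 14)
Pass 4: 2 new —
  { A, B }  = { B } ∪ { A }
  { C, D }  = { C } ∪ { D }
  (now 16)
Pass 5: no new sets; the family is a σ-algebra.

Hence σ(ℰ) has 16 members: { {  }, { A }, { B }, { C }, { D }, { A, B }, { A, C }, { A, D }, { B, C }, { B, D }, { C, D }, { A, B, C }, { A, B, D }, { A, C, D }, { B, C, D }, X }.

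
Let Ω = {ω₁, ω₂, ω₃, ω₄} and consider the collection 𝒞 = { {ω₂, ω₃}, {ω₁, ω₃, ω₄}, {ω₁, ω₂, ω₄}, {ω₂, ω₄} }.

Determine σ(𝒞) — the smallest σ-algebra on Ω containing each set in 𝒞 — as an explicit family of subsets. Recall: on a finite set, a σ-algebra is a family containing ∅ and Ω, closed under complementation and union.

σ(𝒞) = { ∅, {ω₁}, {ω₂}, {ω₃}, {ω₄}, {ω₁, ω₂}, {ω₁, ω₃}, {ω₁, ω₄}, {ω₂, ω₃}, {ω₂, ω₄}, {ω₃, ω₄}, {ω₁, ω₂, ω₃}, {ω₁, ω₂, ω₄}, {ω₁, ω₃, ω₄}, {ω₂, ω₃, ω₄}, Ω }

Derivation:
Initial family (6 sets): { ∅, {ω₂, ω₃}, {ω₂, ω₄}, {ω₁, ω₂, ω₄}, {ω₁, ω₃, ω₄}, Ω }.
Round 1: 5 new —
  {ω₂}  = complement {ω₁, ω₃, ω₄}
  {ω₃}  = complement {ω₁, ω₂, ω₄}
  {ω₁, ω₃}  = complement {ω₂, ω₄}
  {ω₁, ω₄}  = complement {ω₂, ω₃}
  {ω₂, ω₃, ω₄}  = {ω₂, ω₃} ∪ {ω₂, ω₄}
  |family| = 11
Round 2: 2 new —
  {ω₁}  = complement {ω₂, ω₃, ω₄}
  {ω₁, ω₂, ω₃}  = {ω₂} ∪ {ω₁, ω₃}
  |family| = 13
Round 3 (2 new):
  {ω₄}  = complement {ω₁, ω₂, ω₃}
  {ω₁, ω₂}  = {ω₂} ∪ {ω₁}
  |family| = 15
Round 4: +1 →
  {ω₃, ω₄}  = complement {ω₁, ω₂}
  |family| = 16
Round 5: stable.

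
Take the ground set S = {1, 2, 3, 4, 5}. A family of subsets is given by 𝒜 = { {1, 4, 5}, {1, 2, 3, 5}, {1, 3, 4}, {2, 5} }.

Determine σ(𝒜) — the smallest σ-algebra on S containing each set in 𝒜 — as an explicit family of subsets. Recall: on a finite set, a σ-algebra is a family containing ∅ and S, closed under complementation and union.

Begin from { ∅, {2, 5}, {1, 3, 4}, {1, 4, 5}, {1, 2, 3, 5}, S } (that is, 𝒜 plus ∅ and S).
Step 1. New:
  {4}  = S∖{1, 2, 3, 5}
  {2, 3}  = S∖{1, 4, 5}
  {1, 2, 4, 5}  = {1, 4, 5} ∪ {2, 5}
  {1, 3, 4, 5}  = {1, 4, 5} ∪ {1, 3, 4}
  — 10 sets.
Step 2. New:
  {2}  = S∖{1, 3, 4, 5}
  {3}  = S∖{1, 2, 4, 5}
  {2, 3, 4}  = {2, 3} ∪ {4}
  {2, 3, 5}  = {2, 5} ∪ {2, 3}
  {2, 4, 5}  = {2, 5} ∪ {4}
  {1, 2, 3, 4}  = {1, 3, 4} ∪ {2, 3}
  — 16 sets.
Step 3: +7 →
  {5}  = S∖{1, 2, 3, 4}
  {1, 3}  = S∖{2, 4, 5}
  {1, 4}  = S∖{2, 3, 5}
  {1, 5}  = S∖{2, 3, 4}
  {2, 4}  = {4} ∪ {2}
  {3, 4}  = {3} ∪ {4}
  {2, 3, 4, 5}  = {3} ∪ {2, 4, 5}
  — 23 sets.
Step 4: +8 →
  {1}  = S∖{2, 3, 4, 5}
  {3, 5}  = {5} ∪ {3}
  {4, 5}  = {5} ∪ {4}
  {1, 2, 3}  = {2} ∪ {1, 3}
  {1, 2, 4}  = {2} ∪ {1, 4}
  {1, 2, 5}  = S∖{3, 4}
  {1, 3, 5}  = S∖{2, 4}
  {3, 4, 5}  = {3, 4} ∪ {5}
  — 31 sets.
Step 5 (1 new):
  {1, 2}  = S∖{3, 4, 5}
  — 32 sets.
After Step 6 the family is unchanged; done.

σ(𝒜) = { ∅, {1}, {2}, {3}, {4}, {5}, {1, 2}, {1, 3}, {1, 4}, {1, 5}, {2, 3}, {2, 4}, {2, 5}, {3, 4}, {3, 5}, {4, 5}, {1, 2, 3}, {1, 2, 4}, {1, 2, 5}, {1, 3, 4}, {1, 3, 5}, {1, 4, 5}, {2, 3, 4}, {2, 3, 5}, {2, 4, 5}, {3, 4, 5}, {1, 2, 3, 4}, {1, 2, 3, 5}, {1, 2, 4, 5}, {1, 3, 4, 5}, {2, 3, 4, 5}, S }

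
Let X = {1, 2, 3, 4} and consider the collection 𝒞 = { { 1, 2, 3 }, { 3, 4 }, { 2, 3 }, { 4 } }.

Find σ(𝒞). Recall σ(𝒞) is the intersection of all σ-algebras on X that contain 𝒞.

Initial family (6 sets): { ∅, { 4 }, { 2, 3 }, { 3, 4 }, { 1, 2, 3 }, X }.
Iteration 1 adds 3:
  { 1, 2 }  = X∖{ 3, 4 }
  { 1, 4 }  = X∖{ 2, 3 }
  { 2, 3, 4 }  = { 3, 4 } ∪ { 2, 3 }
Iteration 2: +3 →
  { 1 }  = X∖{ 2, 3, 4 }
  { 1, 2, 4 }  = { 1, 2 } ∪ { 1, 4 }
  { 1, 3, 4 }  = { 3, 4 } ∪ { 1, 4 }
Iteration 3: 2 new —
  { 2 }  = X∖{ 1, 3, 4 }
  { 3 }  = X∖{ 1, 2, 4 }
Iteration 4 (2 new):
  { 1, 3 }  = { 3 } ∪ { 1 }
  { 2, 4 }  = { 4 } ∪ { 2 }
Iteration 5: closed — nothing new.

|σ(𝒞)| = 16.  σ(𝒞) = { ∅, { 1 }, { 2 }, { 3 }, { 4 }, { 1, 2 }, { 1, 3 }, { 1, 4 }, { 2, 3 }, { 2, 4 }, { 3, 4 }, { 1, 2, 3 }, { 1, 2, 4 }, { 1, 3, 4 }, { 2, 3, 4 }, X }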